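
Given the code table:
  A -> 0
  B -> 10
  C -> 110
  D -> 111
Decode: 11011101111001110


Decoding:
110 -> C
111 -> D
0 -> A
111 -> D
10 -> B
0 -> A
111 -> D
0 -> A


Result: CDADBADA


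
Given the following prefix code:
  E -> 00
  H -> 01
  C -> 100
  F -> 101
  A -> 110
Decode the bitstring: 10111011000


Decoding step by step:
Bits 101 -> F
Bits 110 -> A
Bits 110 -> A
Bits 00 -> E


Decoded message: FAAE


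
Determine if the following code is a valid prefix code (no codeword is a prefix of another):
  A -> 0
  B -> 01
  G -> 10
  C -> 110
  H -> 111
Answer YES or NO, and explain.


Checking each pair (does one codeword prefix another?):
  A='0' vs B='01': prefix -- VIOLATION

NO -- this is NOT a valid prefix code. A (0) is a prefix of B (01).


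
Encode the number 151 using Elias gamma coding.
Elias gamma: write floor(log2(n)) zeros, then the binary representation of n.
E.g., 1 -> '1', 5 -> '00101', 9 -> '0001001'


num_bits = floor(log2(151)) + 1 = 8
leading_zeros = num_bits - 1 = 7
binary(151) = 10010111

Elias gamma(151) = '0000000' + '10010111' = 000000010010111 (15 bits)


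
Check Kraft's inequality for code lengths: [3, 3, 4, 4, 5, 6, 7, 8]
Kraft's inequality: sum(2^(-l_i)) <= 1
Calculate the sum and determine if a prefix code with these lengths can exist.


Sum = 2^(-3) + 2^(-3) + 2^(-4) + 2^(-4) + 2^(-5) + 2^(-6) + 2^(-7) + 2^(-8)
    = 0.125 + 0.125 + 0.0625 + 0.0625 + 0.03125 + 0.015625 + 0.0078125 + 0.00390625
    = 111/256 = 0.43359375
Since 0.43359375 <= 1, Kraft's inequality IS satisfied.
A prefix code with these lengths CAN exist.

Kraft sum = 0.43359375. Satisfied.


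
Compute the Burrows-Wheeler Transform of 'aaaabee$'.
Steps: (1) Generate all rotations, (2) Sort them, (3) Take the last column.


Rotations (sorted):
  0: $aaaabee -> last char: e
  1: aaaabee$ -> last char: $
  2: aaabee$a -> last char: a
  3: aabee$aa -> last char: a
  4: abee$aaa -> last char: a
  5: bee$aaaa -> last char: a
  6: e$aaaabe -> last char: e
  7: ee$aaaab -> last char: b


BWT = e$aaaaeb


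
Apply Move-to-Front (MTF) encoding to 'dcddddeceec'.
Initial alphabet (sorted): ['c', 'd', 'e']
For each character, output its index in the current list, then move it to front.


MTF encoding:
'd': index 1 in ['c', 'd', 'e'] -> ['d', 'c', 'e']
'c': index 1 in ['d', 'c', 'e'] -> ['c', 'd', 'e']
'd': index 1 in ['c', 'd', 'e'] -> ['d', 'c', 'e']
'd': index 0 in ['d', 'c', 'e'] -> ['d', 'c', 'e']
'd': index 0 in ['d', 'c', 'e'] -> ['d', 'c', 'e']
'd': index 0 in ['d', 'c', 'e'] -> ['d', 'c', 'e']
'e': index 2 in ['d', 'c', 'e'] -> ['e', 'd', 'c']
'c': index 2 in ['e', 'd', 'c'] -> ['c', 'e', 'd']
'e': index 1 in ['c', 'e', 'd'] -> ['e', 'c', 'd']
'e': index 0 in ['e', 'c', 'd'] -> ['e', 'c', 'd']
'c': index 1 in ['e', 'c', 'd'] -> ['c', 'e', 'd']


Output: [1, 1, 1, 0, 0, 0, 2, 2, 1, 0, 1]


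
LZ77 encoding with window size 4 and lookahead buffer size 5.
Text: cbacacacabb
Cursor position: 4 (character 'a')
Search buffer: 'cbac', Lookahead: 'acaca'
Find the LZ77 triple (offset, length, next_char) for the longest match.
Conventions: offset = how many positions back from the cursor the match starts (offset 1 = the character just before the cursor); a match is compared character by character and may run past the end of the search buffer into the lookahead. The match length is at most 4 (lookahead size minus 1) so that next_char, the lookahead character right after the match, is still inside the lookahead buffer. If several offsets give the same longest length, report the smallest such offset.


Try each offset into the search buffer:
  offset=1 (pos 3, char 'c'): match length 0
  offset=2 (pos 2, char 'a'): match length 4
  offset=3 (pos 1, char 'b'): match length 0
  offset=4 (pos 0, char 'c'): match length 0
Longest match has length 4 at offset 2.
next_char = character at position 4 + 4 = 8 -> 'a'

Best match: offset=2, length=4 (matching 'acac' starting at position 2)
LZ77 triple: (2, 4, 'a')


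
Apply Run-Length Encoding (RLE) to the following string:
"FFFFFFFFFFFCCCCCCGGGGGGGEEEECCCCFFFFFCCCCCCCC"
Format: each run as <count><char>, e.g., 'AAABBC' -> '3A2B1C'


Scanning runs left to right:
  i=0: run of 'F' x 11 -> '11F'
  i=11: run of 'C' x 6 -> '6C'
  i=17: run of 'G' x 7 -> '7G'
  i=24: run of 'E' x 4 -> '4E'
  i=28: run of 'C' x 4 -> '4C'
  i=32: run of 'F' x 5 -> '5F'
  i=37: run of 'C' x 8 -> '8C'

RLE = 11F6C7G4E4C5F8C


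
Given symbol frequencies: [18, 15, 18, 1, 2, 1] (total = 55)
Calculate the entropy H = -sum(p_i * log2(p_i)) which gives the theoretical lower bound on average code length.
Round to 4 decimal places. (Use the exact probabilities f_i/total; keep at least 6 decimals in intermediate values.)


Per-symbol terms -p_i * log2(p_i) with p_i = f_i/55:
  p = 18/55 = 0.327273: log2(p) = -1.611435, -p*log2(p) = 0.527379
  p = 15/55 = 0.272727: log2(p) = -1.874469, -p*log2(p) = 0.511219
  p = 18/55 = 0.327273: log2(p) = -1.611435, -p*log2(p) = 0.527379
  p = 1/55 = 0.018182: log2(p) = -5.781360, -p*log2(p) = 0.105116
  p = 2/55 = 0.036364: log2(p) = -4.781360, -p*log2(p) = 0.173868
  p = 1/55 = 0.018182: log2(p) = -5.781360, -p*log2(p) = 0.105116
H = 0.527379 + 0.511219 + 0.527379 + 0.105116 + 0.173868 + 0.105116 = 1.950077

H = 1.9501 bits/symbol


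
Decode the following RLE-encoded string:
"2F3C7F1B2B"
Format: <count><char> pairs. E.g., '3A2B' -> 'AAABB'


Expanding each <count><char> pair:
  2F -> 'FF'
  3C -> 'CCC'
  7F -> 'FFFFFFF'
  1B -> 'B'
  2B -> 'BB'

Decoded = FFCCCFFFFFFFBBB


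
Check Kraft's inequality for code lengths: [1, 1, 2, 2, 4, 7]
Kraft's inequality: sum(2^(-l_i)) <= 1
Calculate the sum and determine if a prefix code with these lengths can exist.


Sum = 2^(-1) + 2^(-1) + 2^(-2) + 2^(-2) + 2^(-4) + 2^(-7)
    = 0.5 + 0.5 + 0.25 + 0.25 + 0.0625 + 0.0078125
    = 201/128 = 1.5703125
Since 1.5703125 > 1, Kraft's inequality is NOT satisfied.
A prefix code with these lengths CANNOT exist.

Kraft sum = 1.5703125. Not satisfied.


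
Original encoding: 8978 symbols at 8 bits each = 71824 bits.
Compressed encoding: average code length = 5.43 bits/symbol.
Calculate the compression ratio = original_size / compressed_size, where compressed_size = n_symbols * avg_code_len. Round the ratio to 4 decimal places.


original_size = n_symbols * orig_bits = 8978 * 8 = 71824 bits
compressed_size = n_symbols * avg_code_len = 8978 * 5.43 = 48750.54 bits
ratio = original_size / compressed_size = 71824 / 48750.54 = 1.4733

Compression ratio = 1.4733


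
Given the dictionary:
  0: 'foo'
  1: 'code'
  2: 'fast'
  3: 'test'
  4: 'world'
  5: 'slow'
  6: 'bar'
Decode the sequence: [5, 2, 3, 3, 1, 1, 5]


Look up each index in the dictionary:
  5 -> 'slow'
  2 -> 'fast'
  3 -> 'test'
  3 -> 'test'
  1 -> 'code'
  1 -> 'code'
  5 -> 'slow'

Decoded: "slow fast test test code code slow"


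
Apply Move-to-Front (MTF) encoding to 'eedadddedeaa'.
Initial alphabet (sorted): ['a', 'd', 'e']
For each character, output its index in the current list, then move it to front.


MTF encoding:
'e': index 2 in ['a', 'd', 'e'] -> ['e', 'a', 'd']
'e': index 0 in ['e', 'a', 'd'] -> ['e', 'a', 'd']
'd': index 2 in ['e', 'a', 'd'] -> ['d', 'e', 'a']
'a': index 2 in ['d', 'e', 'a'] -> ['a', 'd', 'e']
'd': index 1 in ['a', 'd', 'e'] -> ['d', 'a', 'e']
'd': index 0 in ['d', 'a', 'e'] -> ['d', 'a', 'e']
'd': index 0 in ['d', 'a', 'e'] -> ['d', 'a', 'e']
'e': index 2 in ['d', 'a', 'e'] -> ['e', 'd', 'a']
'd': index 1 in ['e', 'd', 'a'] -> ['d', 'e', 'a']
'e': index 1 in ['d', 'e', 'a'] -> ['e', 'd', 'a']
'a': index 2 in ['e', 'd', 'a'] -> ['a', 'e', 'd']
'a': index 0 in ['a', 'e', 'd'] -> ['a', 'e', 'd']


Output: [2, 0, 2, 2, 1, 0, 0, 2, 1, 1, 2, 0]


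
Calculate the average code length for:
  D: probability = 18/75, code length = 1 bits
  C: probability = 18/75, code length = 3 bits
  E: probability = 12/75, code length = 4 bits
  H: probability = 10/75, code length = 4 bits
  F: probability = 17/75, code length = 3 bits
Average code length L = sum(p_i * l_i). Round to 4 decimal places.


Weighted contributions p_i * l_i:
  D: (18/75) * 1 = 18/75
  C: (18/75) * 3 = 54/75
  E: (12/75) * 4 = 48/75
  H: (10/75) * 4 = 40/75
  F: (17/75) * 3 = 51/75
Sum = (18 + 54 + 48 + 40 + 51)/75 = 211/75

L = 211/75 = 2.8133 bits/symbol


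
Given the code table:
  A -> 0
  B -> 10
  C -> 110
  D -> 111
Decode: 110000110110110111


Decoding:
110 -> C
0 -> A
0 -> A
0 -> A
110 -> C
110 -> C
110 -> C
111 -> D


Result: CAAACCCD


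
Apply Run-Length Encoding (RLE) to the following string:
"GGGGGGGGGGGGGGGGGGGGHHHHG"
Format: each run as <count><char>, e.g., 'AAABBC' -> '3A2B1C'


Scanning runs left to right:
  i=0: run of 'G' x 20 -> '20G'
  i=20: run of 'H' x 4 -> '4H'
  i=24: run of 'G' x 1 -> '1G'

RLE = 20G4H1G


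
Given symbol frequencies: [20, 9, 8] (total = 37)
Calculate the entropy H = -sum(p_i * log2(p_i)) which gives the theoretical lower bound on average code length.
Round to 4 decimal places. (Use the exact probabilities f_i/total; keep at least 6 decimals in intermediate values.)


Per-symbol terms -p_i * log2(p_i) with p_i = f_i/37:
  p = 20/37 = 0.540541: log2(p) = -0.887525, -p*log2(p) = 0.479743
  p = 9/37 = 0.243243: log2(p) = -2.039528, -p*log2(p) = 0.496101
  p = 8/37 = 0.216216: log2(p) = -2.209453, -p*log2(p) = 0.477720
H = 0.479743 + 0.496101 + 0.477720 = 1.453564

H = 1.4536 bits/symbol


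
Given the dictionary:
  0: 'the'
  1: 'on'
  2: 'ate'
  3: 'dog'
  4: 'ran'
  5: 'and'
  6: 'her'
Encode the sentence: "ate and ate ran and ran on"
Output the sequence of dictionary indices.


Look up each word in the dictionary:
  'ate' -> 2
  'and' -> 5
  'ate' -> 2
  'ran' -> 4
  'and' -> 5
  'ran' -> 4
  'on' -> 1

Encoded: [2, 5, 2, 4, 5, 4, 1]


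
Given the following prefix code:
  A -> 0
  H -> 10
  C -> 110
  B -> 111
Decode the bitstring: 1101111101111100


Decoding step by step:
Bits 110 -> C
Bits 111 -> B
Bits 110 -> C
Bits 111 -> B
Bits 110 -> C
Bits 0 -> A


Decoded message: CBCBCA


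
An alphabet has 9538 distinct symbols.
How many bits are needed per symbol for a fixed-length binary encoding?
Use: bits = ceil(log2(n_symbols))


log2(9538) = 13.2195
Bracket: 2^13 = 8192 < 9538 <= 2^14 = 16384
So ceil(log2(9538)) = 14

bits = ceil(log2(9538)) = ceil(13.2195) = 14 bits


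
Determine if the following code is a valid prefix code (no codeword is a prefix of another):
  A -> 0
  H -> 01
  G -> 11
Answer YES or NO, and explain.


Checking each pair (does one codeword prefix another?):
  A='0' vs H='01': prefix -- VIOLATION

NO -- this is NOT a valid prefix code. A (0) is a prefix of H (01).


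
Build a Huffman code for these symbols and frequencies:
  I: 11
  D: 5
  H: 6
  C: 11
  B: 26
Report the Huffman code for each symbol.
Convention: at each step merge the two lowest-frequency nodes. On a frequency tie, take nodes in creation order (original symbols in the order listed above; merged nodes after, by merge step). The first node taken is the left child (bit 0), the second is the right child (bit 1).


Huffman tree construction:
Step 1: Merge D(5) + H(6) = 11
Step 2: Merge I(11) + C(11) = 22
Step 3: Merge (D+H)(11) + (I+C)(22) = 33
Step 4: Merge B(26) + ((D+H)+(I+C))(33) = 59
Read each symbol's code off the tree from the root (left child = 0, right child = 1).

Codes:
  I: 110 (length 3)
  D: 100 (length 3)
  H: 101 (length 3)
  C: 111 (length 3)
  B: 0 (length 1)
Average code length: 125/59 = 2.1186 bits/symbol


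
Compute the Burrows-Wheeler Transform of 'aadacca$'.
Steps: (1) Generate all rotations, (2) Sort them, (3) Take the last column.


Rotations (sorted):
  0: $aadacca -> last char: a
  1: a$aadacc -> last char: c
  2: aadacca$ -> last char: $
  3: acca$aad -> last char: d
  4: adacca$a -> last char: a
  5: ca$aadac -> last char: c
  6: cca$aada -> last char: a
  7: dacca$aa -> last char: a


BWT = ac$dacaa


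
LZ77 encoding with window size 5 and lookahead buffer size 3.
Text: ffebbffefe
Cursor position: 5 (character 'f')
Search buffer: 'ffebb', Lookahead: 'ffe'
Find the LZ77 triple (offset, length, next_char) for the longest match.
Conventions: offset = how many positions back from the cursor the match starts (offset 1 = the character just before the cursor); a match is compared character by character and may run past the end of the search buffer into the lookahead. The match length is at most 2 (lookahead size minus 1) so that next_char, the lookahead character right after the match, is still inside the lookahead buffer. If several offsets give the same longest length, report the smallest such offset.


Try each offset into the search buffer:
  offset=1 (pos 4, char 'b'): match length 0
  offset=2 (pos 3, char 'b'): match length 0
  offset=3 (pos 2, char 'e'): match length 0
  offset=4 (pos 1, char 'f'): match length 1
  offset=5 (pos 0, char 'f'): match length 2
Longest match has length 2 at offset 5.
next_char = character at position 5 + 2 = 7 -> 'e'

Best match: offset=5, length=2 (matching 'ff' starting at position 0)
LZ77 triple: (5, 2, 'e')


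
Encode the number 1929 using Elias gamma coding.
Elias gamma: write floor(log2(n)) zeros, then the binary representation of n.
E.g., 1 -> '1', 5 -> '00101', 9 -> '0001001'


num_bits = floor(log2(1929)) + 1 = 11
leading_zeros = num_bits - 1 = 10
binary(1929) = 11110001001

Elias gamma(1929) = '0000000000' + '11110001001' = 000000000011110001001 (21 bits)


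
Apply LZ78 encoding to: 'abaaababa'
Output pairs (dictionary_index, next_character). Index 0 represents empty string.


LZ78 encoding steps:
Dictionary: {0: ''}
Step 1: w='' (idx 0), next='a' -> output (0, 'a'), add 'a' as idx 1
Step 2: w='' (idx 0), next='b' -> output (0, 'b'), add 'b' as idx 2
Step 3: w='a' (idx 1), next='a' -> output (1, 'a'), add 'aa' as idx 3
Step 4: w='a' (idx 1), next='b' -> output (1, 'b'), add 'ab' as idx 4
Step 5: w='ab' (idx 4), next='a' -> output (4, 'a'), add 'aba' as idx 5


Encoded: [(0, 'a'), (0, 'b'), (1, 'a'), (1, 'b'), (4, 'a')]


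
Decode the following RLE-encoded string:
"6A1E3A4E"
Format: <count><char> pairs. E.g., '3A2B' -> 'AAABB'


Expanding each <count><char> pair:
  6A -> 'AAAAAA'
  1E -> 'E'
  3A -> 'AAA'
  4E -> 'EEEE'

Decoded = AAAAAAEAAAEEEE


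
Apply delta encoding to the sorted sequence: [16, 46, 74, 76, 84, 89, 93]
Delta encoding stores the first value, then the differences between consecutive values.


First value: 16
Deltas:
  46 - 16 = 30
  74 - 46 = 28
  76 - 74 = 2
  84 - 76 = 8
  89 - 84 = 5
  93 - 89 = 4


Delta encoded: [16, 30, 28, 2, 8, 5, 4]


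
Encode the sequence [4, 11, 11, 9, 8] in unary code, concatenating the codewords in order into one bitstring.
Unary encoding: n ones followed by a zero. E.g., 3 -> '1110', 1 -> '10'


Encode each number as n ones followed by a terminating 0:
  4 -> 11110 (5 bits)
  11 -> 111111111110 (12 bits)
  11 -> 111111111110 (12 bits)
  9 -> 1111111110 (10 bits)
  8 -> 111111110 (9 bits)
Total length = 5 + 12 + 12 + 10 + 9 = 48 bits.

Unary([4, 11, 11, 9, 8]) = 111101111111111101111111111101111111110111111110 (48 bits)


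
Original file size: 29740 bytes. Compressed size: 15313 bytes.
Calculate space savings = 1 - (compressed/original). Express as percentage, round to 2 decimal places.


ratio = compressed/original = 15313/29740 = 0.514896
savings = 1 - ratio = 1 - 0.514896 = 0.485104
as a percentage: 0.485104 * 100 = 48.51%

Space savings = 1 - 15313/29740 = 48.51%


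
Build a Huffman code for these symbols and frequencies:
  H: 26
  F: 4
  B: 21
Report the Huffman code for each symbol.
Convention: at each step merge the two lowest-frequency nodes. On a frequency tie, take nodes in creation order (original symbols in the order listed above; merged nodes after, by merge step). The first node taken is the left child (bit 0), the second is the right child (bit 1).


Huffman tree construction:
Step 1: Merge F(4) + B(21) = 25
Step 2: Merge (F+B)(25) + H(26) = 51
Read each symbol's code off the tree from the root (left child = 0, right child = 1).

Codes:
  H: 1 (length 1)
  F: 00 (length 2)
  B: 01 (length 2)
Average code length: 76/51 = 1.4902 bits/symbol


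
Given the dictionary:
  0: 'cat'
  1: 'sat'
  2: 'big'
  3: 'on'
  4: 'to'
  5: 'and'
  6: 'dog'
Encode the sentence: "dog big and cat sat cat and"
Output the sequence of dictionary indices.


Look up each word in the dictionary:
  'dog' -> 6
  'big' -> 2
  'and' -> 5
  'cat' -> 0
  'sat' -> 1
  'cat' -> 0
  'and' -> 5

Encoded: [6, 2, 5, 0, 1, 0, 5]


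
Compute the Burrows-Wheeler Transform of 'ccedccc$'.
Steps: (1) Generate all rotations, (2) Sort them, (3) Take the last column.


Rotations (sorted):
  0: $ccedccc -> last char: c
  1: c$ccedcc -> last char: c
  2: cc$ccedc -> last char: c
  3: ccc$cced -> last char: d
  4: ccedccc$ -> last char: $
  5: cedccc$c -> last char: c
  6: dccc$cce -> last char: e
  7: edccc$cc -> last char: c


BWT = cccd$cec


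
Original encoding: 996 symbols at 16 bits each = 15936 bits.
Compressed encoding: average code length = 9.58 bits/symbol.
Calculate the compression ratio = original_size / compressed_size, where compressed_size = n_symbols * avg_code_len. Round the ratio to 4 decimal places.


original_size = n_symbols * orig_bits = 996 * 16 = 15936 bits
compressed_size = n_symbols * avg_code_len = 996 * 9.58 = 9541.68 bits
ratio = original_size / compressed_size = 15936 / 9541.68 = 1.6701

Compression ratio = 1.6701


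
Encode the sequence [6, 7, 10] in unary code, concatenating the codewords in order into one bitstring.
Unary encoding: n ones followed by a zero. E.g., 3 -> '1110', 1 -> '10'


Encode each number as n ones followed by a terminating 0:
  6 -> 1111110 (7 bits)
  7 -> 11111110 (8 bits)
  10 -> 11111111110 (11 bits)
Total length = 7 + 8 + 11 = 26 bits.

Unary([6, 7, 10]) = 11111101111111011111111110 (26 bits)


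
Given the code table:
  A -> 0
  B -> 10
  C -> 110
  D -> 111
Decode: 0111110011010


Decoding:
0 -> A
111 -> D
110 -> C
0 -> A
110 -> C
10 -> B


Result: ADCACB


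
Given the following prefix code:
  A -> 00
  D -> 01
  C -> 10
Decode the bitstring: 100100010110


Decoding step by step:
Bits 10 -> C
Bits 01 -> D
Bits 00 -> A
Bits 01 -> D
Bits 01 -> D
Bits 10 -> C


Decoded message: CDADDC


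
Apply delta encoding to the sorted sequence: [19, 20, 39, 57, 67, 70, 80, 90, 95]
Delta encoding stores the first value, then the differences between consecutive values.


First value: 19
Deltas:
  20 - 19 = 1
  39 - 20 = 19
  57 - 39 = 18
  67 - 57 = 10
  70 - 67 = 3
  80 - 70 = 10
  90 - 80 = 10
  95 - 90 = 5


Delta encoded: [19, 1, 19, 18, 10, 3, 10, 10, 5]


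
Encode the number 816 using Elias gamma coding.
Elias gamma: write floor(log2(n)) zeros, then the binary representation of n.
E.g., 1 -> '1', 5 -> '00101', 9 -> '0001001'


num_bits = floor(log2(816)) + 1 = 10
leading_zeros = num_bits - 1 = 9
binary(816) = 1100110000

Elias gamma(816) = '000000000' + '1100110000' = 0000000001100110000 (19 bits)


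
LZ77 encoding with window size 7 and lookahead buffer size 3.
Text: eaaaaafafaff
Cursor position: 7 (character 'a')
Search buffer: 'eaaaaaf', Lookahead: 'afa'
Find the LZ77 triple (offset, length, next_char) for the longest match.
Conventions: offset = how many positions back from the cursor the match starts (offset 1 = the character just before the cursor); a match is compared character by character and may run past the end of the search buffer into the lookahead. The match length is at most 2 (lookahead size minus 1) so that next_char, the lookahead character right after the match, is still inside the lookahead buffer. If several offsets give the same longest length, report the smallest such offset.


Try each offset into the search buffer:
  offset=1 (pos 6, char 'f'): match length 0
  offset=2 (pos 5, char 'a'): match length 2
  offset=3 (pos 4, char 'a'): match length 1
  offset=4 (pos 3, char 'a'): match length 1
  offset=5 (pos 2, char 'a'): match length 1
  offset=6 (pos 1, char 'a'): match length 1
  offset=7 (pos 0, char 'e'): match length 0
Longest match has length 2 at offset 2.
next_char = character at position 7 + 2 = 9 -> 'a'

Best match: offset=2, length=2 (matching 'af' starting at position 5)
LZ77 triple: (2, 2, 'a')


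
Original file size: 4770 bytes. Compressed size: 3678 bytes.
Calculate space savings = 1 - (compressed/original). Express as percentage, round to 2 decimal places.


ratio = compressed/original = 3678/4770 = 0.771069
savings = 1 - ratio = 1 - 0.771069 = 0.228931
as a percentage: 0.228931 * 100 = 22.89%

Space savings = 1 - 3678/4770 = 22.89%


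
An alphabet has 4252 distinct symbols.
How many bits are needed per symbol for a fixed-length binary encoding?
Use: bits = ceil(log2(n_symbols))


log2(4252) = 12.0539
Bracket: 2^12 = 4096 < 4252 <= 2^13 = 8192
So ceil(log2(4252)) = 13

bits = ceil(log2(4252)) = ceil(12.0539) = 13 bits


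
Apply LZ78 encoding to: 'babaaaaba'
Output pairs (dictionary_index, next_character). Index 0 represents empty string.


LZ78 encoding steps:
Dictionary: {0: ''}
Step 1: w='' (idx 0), next='b' -> output (0, 'b'), add 'b' as idx 1
Step 2: w='' (idx 0), next='a' -> output (0, 'a'), add 'a' as idx 2
Step 3: w='b' (idx 1), next='a' -> output (1, 'a'), add 'ba' as idx 3
Step 4: w='a' (idx 2), next='a' -> output (2, 'a'), add 'aa' as idx 4
Step 5: w='a' (idx 2), next='b' -> output (2, 'b'), add 'ab' as idx 5
Step 6: w='a' (idx 2), end of input -> output (2, '')


Encoded: [(0, 'b'), (0, 'a'), (1, 'a'), (2, 'a'), (2, 'b'), (2, '')]


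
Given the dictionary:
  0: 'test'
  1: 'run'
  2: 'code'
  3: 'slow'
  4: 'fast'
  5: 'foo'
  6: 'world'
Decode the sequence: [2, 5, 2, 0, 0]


Look up each index in the dictionary:
  2 -> 'code'
  5 -> 'foo'
  2 -> 'code'
  0 -> 'test'
  0 -> 'test'

Decoded: "code foo code test test"


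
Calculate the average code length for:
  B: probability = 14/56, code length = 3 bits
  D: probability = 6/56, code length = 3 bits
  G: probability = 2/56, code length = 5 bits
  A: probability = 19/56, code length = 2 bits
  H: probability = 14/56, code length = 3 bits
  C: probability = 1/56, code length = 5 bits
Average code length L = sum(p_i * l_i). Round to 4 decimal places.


Weighted contributions p_i * l_i:
  B: (14/56) * 3 = 42/56
  D: (6/56) * 3 = 18/56
  G: (2/56) * 5 = 10/56
  A: (19/56) * 2 = 38/56
  H: (14/56) * 3 = 42/56
  C: (1/56) * 5 = 5/56
Sum = (42 + 18 + 10 + 38 + 42 + 5)/56 = 155/56

L = 155/56 = 2.7679 bits/symbol


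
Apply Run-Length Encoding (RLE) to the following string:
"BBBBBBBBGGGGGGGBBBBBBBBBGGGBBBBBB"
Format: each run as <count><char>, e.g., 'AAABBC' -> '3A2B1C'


Scanning runs left to right:
  i=0: run of 'B' x 8 -> '8B'
  i=8: run of 'G' x 7 -> '7G'
  i=15: run of 'B' x 9 -> '9B'
  i=24: run of 'G' x 3 -> '3G'
  i=27: run of 'B' x 6 -> '6B'

RLE = 8B7G9B3G6B


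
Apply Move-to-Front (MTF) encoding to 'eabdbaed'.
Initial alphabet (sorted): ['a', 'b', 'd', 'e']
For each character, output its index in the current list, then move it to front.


MTF encoding:
'e': index 3 in ['a', 'b', 'd', 'e'] -> ['e', 'a', 'b', 'd']
'a': index 1 in ['e', 'a', 'b', 'd'] -> ['a', 'e', 'b', 'd']
'b': index 2 in ['a', 'e', 'b', 'd'] -> ['b', 'a', 'e', 'd']
'd': index 3 in ['b', 'a', 'e', 'd'] -> ['d', 'b', 'a', 'e']
'b': index 1 in ['d', 'b', 'a', 'e'] -> ['b', 'd', 'a', 'e']
'a': index 2 in ['b', 'd', 'a', 'e'] -> ['a', 'b', 'd', 'e']
'e': index 3 in ['a', 'b', 'd', 'e'] -> ['e', 'a', 'b', 'd']
'd': index 3 in ['e', 'a', 'b', 'd'] -> ['d', 'e', 'a', 'b']


Output: [3, 1, 2, 3, 1, 2, 3, 3]


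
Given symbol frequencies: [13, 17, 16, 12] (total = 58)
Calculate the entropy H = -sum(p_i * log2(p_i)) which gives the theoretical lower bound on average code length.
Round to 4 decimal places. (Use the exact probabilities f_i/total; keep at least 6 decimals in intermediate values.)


Per-symbol terms -p_i * log2(p_i) with p_i = f_i/58:
  p = 13/58 = 0.224138: log2(p) = -2.157541, -p*log2(p) = 0.483587
  p = 17/58 = 0.293103: log2(p) = -1.770518, -p*log2(p) = 0.518945
  p = 16/58 = 0.275862: log2(p) = -1.857981, -p*log2(p) = 0.512546
  p = 12/58 = 0.206897: log2(p) = -2.273018, -p*log2(p) = 0.470280
H = 0.483587 + 0.518945 + 0.512546 + 0.470280 = 1.985358

H = 1.9854 bits/symbol


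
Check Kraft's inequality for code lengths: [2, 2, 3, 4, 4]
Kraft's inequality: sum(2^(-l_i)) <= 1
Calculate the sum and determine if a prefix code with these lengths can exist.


Sum = 2^(-2) + 2^(-2) + 2^(-3) + 2^(-4) + 2^(-4)
    = 0.25 + 0.25 + 0.125 + 0.0625 + 0.0625
    = 12/16 = 0.75
Since 0.75 <= 1, Kraft's inequality IS satisfied.
A prefix code with these lengths CAN exist.

Kraft sum = 0.75. Satisfied.


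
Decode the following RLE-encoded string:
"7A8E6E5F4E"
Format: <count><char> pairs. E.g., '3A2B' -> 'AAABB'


Expanding each <count><char> pair:
  7A -> 'AAAAAAA'
  8E -> 'EEEEEEEE'
  6E -> 'EEEEEE'
  5F -> 'FFFFF'
  4E -> 'EEEE'

Decoded = AAAAAAAEEEEEEEEEEEEEEFFFFFEEEE


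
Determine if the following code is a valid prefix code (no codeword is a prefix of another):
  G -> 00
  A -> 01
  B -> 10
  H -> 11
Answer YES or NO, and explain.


Checking each pair (does one codeword prefix another?):
  G='00' vs A='01': no prefix
  G='00' vs B='10': no prefix
  G='00' vs H='11': no prefix
  A='01' vs G='00': no prefix
  A='01' vs B='10': no prefix
  A='01' vs H='11': no prefix
  B='10' vs G='00': no prefix
  B='10' vs A='01': no prefix
  B='10' vs H='11': no prefix
  H='11' vs G='00': no prefix
  H='11' vs A='01': no prefix
  H='11' vs B='10': no prefix
No violation found over all pairs.

YES -- this is a valid prefix code. No codeword is a prefix of any other codeword.


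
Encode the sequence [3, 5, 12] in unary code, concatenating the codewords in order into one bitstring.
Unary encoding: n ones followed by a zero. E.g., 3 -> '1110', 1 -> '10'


Encode each number as n ones followed by a terminating 0:
  3 -> 1110 (4 bits)
  5 -> 111110 (6 bits)
  12 -> 1111111111110 (13 bits)
Total length = 4 + 6 + 13 = 23 bits.

Unary([3, 5, 12]) = 11101111101111111111110 (23 bits)


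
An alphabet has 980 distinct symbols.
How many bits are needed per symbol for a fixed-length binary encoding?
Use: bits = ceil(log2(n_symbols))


log2(980) = 9.9366
Bracket: 2^9 = 512 < 980 <= 2^10 = 1024
So ceil(log2(980)) = 10

bits = ceil(log2(980)) = ceil(9.9366) = 10 bits


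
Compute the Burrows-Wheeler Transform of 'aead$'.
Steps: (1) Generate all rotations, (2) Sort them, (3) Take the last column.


Rotations (sorted):
  0: $aead -> last char: d
  1: ad$ae -> last char: e
  2: aead$ -> last char: $
  3: d$aea -> last char: a
  4: ead$a -> last char: a


BWT = de$aa


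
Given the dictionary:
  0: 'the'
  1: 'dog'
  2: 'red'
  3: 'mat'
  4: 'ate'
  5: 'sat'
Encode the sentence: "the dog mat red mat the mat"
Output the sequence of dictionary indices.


Look up each word in the dictionary:
  'the' -> 0
  'dog' -> 1
  'mat' -> 3
  'red' -> 2
  'mat' -> 3
  'the' -> 0
  'mat' -> 3

Encoded: [0, 1, 3, 2, 3, 0, 3]


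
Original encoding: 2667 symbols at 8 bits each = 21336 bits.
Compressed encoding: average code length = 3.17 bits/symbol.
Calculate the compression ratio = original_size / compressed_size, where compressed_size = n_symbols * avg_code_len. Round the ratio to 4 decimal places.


original_size = n_symbols * orig_bits = 2667 * 8 = 21336 bits
compressed_size = n_symbols * avg_code_len = 2667 * 3.17 = 8454.39 bits
ratio = original_size / compressed_size = 21336 / 8454.39 = 2.5237

Compression ratio = 2.5237


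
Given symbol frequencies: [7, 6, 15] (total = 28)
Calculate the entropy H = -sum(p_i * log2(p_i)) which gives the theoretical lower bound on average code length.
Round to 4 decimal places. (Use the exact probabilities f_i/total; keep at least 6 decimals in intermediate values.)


Per-symbol terms -p_i * log2(p_i) with p_i = f_i/28:
  p = 7/28 = 0.250000: log2(p) = -2.000000, -p*log2(p) = 0.500000
  p = 6/28 = 0.214286: log2(p) = -2.222392, -p*log2(p) = 0.476227
  p = 15/28 = 0.535714: log2(p) = -0.900464, -p*log2(p) = 0.482392
H = 0.500000 + 0.476227 + 0.482392 = 1.458619

H = 1.4586 bits/symbol


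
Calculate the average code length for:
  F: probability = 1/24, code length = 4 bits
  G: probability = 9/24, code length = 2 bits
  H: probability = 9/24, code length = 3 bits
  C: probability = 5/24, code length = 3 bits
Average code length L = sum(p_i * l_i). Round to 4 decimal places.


Weighted contributions p_i * l_i:
  F: (1/24) * 4 = 4/24
  G: (9/24) * 2 = 18/24
  H: (9/24) * 3 = 27/24
  C: (5/24) * 3 = 15/24
Sum = (4 + 18 + 27 + 15)/24 = 64/24

L = 64/24 = 2.6667 bits/symbol


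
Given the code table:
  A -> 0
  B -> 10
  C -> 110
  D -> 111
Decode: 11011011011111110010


Decoding:
110 -> C
110 -> C
110 -> C
111 -> D
111 -> D
10 -> B
0 -> A
10 -> B


Result: CCCDDBAB


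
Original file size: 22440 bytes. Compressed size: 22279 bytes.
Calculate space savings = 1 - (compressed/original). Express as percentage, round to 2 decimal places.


ratio = compressed/original = 22279/22440 = 0.992825
savings = 1 - ratio = 1 - 0.992825 = 0.007175
as a percentage: 0.007175 * 100 = 0.72%

Space savings = 1 - 22279/22440 = 0.72%


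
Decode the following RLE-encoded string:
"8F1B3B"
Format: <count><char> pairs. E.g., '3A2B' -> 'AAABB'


Expanding each <count><char> pair:
  8F -> 'FFFFFFFF'
  1B -> 'B'
  3B -> 'BBB'

Decoded = FFFFFFFFBBBB


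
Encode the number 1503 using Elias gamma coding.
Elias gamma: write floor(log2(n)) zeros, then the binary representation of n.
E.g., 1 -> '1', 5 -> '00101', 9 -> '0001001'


num_bits = floor(log2(1503)) + 1 = 11
leading_zeros = num_bits - 1 = 10
binary(1503) = 10111011111

Elias gamma(1503) = '0000000000' + '10111011111' = 000000000010111011111 (21 bits)


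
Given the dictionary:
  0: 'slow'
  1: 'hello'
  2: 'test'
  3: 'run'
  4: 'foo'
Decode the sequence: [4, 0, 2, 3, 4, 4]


Look up each index in the dictionary:
  4 -> 'foo'
  0 -> 'slow'
  2 -> 'test'
  3 -> 'run'
  4 -> 'foo'
  4 -> 'foo'

Decoded: "foo slow test run foo foo"


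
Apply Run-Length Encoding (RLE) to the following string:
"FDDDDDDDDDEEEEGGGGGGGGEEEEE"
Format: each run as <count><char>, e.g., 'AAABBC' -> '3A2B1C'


Scanning runs left to right:
  i=0: run of 'F' x 1 -> '1F'
  i=1: run of 'D' x 9 -> '9D'
  i=10: run of 'E' x 4 -> '4E'
  i=14: run of 'G' x 8 -> '8G'
  i=22: run of 'E' x 5 -> '5E'

RLE = 1F9D4E8G5E


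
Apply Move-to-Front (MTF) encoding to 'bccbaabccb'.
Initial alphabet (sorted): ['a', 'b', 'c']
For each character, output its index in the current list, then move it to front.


MTF encoding:
'b': index 1 in ['a', 'b', 'c'] -> ['b', 'a', 'c']
'c': index 2 in ['b', 'a', 'c'] -> ['c', 'b', 'a']
'c': index 0 in ['c', 'b', 'a'] -> ['c', 'b', 'a']
'b': index 1 in ['c', 'b', 'a'] -> ['b', 'c', 'a']
'a': index 2 in ['b', 'c', 'a'] -> ['a', 'b', 'c']
'a': index 0 in ['a', 'b', 'c'] -> ['a', 'b', 'c']
'b': index 1 in ['a', 'b', 'c'] -> ['b', 'a', 'c']
'c': index 2 in ['b', 'a', 'c'] -> ['c', 'b', 'a']
'c': index 0 in ['c', 'b', 'a'] -> ['c', 'b', 'a']
'b': index 1 in ['c', 'b', 'a'] -> ['b', 'c', 'a']


Output: [1, 2, 0, 1, 2, 0, 1, 2, 0, 1]


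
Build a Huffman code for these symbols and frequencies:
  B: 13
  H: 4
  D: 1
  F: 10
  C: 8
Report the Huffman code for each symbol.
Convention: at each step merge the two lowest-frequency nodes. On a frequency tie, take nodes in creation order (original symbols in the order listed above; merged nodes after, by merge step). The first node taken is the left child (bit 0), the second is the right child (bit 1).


Huffman tree construction:
Step 1: Merge D(1) + H(4) = 5
Step 2: Merge (D+H)(5) + C(8) = 13
Step 3: Merge F(10) + B(13) = 23
Step 4: Merge ((D+H)+C)(13) + (F+B)(23) = 36
Read each symbol's code off the tree from the root (left child = 0, right child = 1).

Codes:
  B: 11 (length 2)
  H: 001 (length 3)
  D: 000 (length 3)
  F: 10 (length 2)
  C: 01 (length 2)
Average code length: 77/36 = 2.1389 bits/symbol


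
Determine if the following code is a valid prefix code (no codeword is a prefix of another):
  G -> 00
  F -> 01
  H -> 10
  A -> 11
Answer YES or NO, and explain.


Checking each pair (does one codeword prefix another?):
  G='00' vs F='01': no prefix
  G='00' vs H='10': no prefix
  G='00' vs A='11': no prefix
  F='01' vs G='00': no prefix
  F='01' vs H='10': no prefix
  F='01' vs A='11': no prefix
  H='10' vs G='00': no prefix
  H='10' vs F='01': no prefix
  H='10' vs A='11': no prefix
  A='11' vs G='00': no prefix
  A='11' vs F='01': no prefix
  A='11' vs H='10': no prefix
No violation found over all pairs.

YES -- this is a valid prefix code. No codeword is a prefix of any other codeword.


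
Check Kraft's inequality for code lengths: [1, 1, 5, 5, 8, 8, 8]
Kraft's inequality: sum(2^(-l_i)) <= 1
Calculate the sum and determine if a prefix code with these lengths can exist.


Sum = 2^(-1) + 2^(-1) + 2^(-5) + 2^(-5) + 2^(-8) + 2^(-8) + 2^(-8)
    = 0.5 + 0.5 + 0.03125 + 0.03125 + 0.00390625 + 0.00390625 + 0.00390625
    = 275/256 = 1.07421875
Since 1.07421875 > 1, Kraft's inequality is NOT satisfied.
A prefix code with these lengths CANNOT exist.

Kraft sum = 1.07421875. Not satisfied.


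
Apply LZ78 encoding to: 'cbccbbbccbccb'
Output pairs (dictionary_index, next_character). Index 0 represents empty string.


LZ78 encoding steps:
Dictionary: {0: ''}
Step 1: w='' (idx 0), next='c' -> output (0, 'c'), add 'c' as idx 1
Step 2: w='' (idx 0), next='b' -> output (0, 'b'), add 'b' as idx 2
Step 3: w='c' (idx 1), next='c' -> output (1, 'c'), add 'cc' as idx 3
Step 4: w='b' (idx 2), next='b' -> output (2, 'b'), add 'bb' as idx 4
Step 5: w='b' (idx 2), next='c' -> output (2, 'c'), add 'bc' as idx 5
Step 6: w='c' (idx 1), next='b' -> output (1, 'b'), add 'cb' as idx 6
Step 7: w='cc' (idx 3), next='b' -> output (3, 'b'), add 'ccb' as idx 7


Encoded: [(0, 'c'), (0, 'b'), (1, 'c'), (2, 'b'), (2, 'c'), (1, 'b'), (3, 'b')]


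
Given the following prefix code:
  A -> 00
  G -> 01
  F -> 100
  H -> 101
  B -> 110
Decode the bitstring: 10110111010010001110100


Decoding step by step:
Bits 101 -> H
Bits 101 -> H
Bits 110 -> B
Bits 100 -> F
Bits 100 -> F
Bits 01 -> G
Bits 110 -> B
Bits 100 -> F


Decoded message: HHBFFGBF


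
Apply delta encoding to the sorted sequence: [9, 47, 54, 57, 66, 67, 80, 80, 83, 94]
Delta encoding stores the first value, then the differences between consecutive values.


First value: 9
Deltas:
  47 - 9 = 38
  54 - 47 = 7
  57 - 54 = 3
  66 - 57 = 9
  67 - 66 = 1
  80 - 67 = 13
  80 - 80 = 0
  83 - 80 = 3
  94 - 83 = 11


Delta encoded: [9, 38, 7, 3, 9, 1, 13, 0, 3, 11]


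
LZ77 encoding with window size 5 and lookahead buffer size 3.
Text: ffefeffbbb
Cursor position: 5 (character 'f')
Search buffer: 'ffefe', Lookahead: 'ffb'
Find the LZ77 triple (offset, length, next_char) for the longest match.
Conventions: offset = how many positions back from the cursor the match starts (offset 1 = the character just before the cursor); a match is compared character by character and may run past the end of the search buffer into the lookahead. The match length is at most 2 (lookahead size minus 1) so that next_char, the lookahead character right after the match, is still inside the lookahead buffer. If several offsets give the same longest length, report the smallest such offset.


Try each offset into the search buffer:
  offset=1 (pos 4, char 'e'): match length 0
  offset=2 (pos 3, char 'f'): match length 1
  offset=3 (pos 2, char 'e'): match length 0
  offset=4 (pos 1, char 'f'): match length 1
  offset=5 (pos 0, char 'f'): match length 2
Longest match has length 2 at offset 5.
next_char = character at position 5 + 2 = 7 -> 'b'

Best match: offset=5, length=2 (matching 'ff' starting at position 0)
LZ77 triple: (5, 2, 'b')


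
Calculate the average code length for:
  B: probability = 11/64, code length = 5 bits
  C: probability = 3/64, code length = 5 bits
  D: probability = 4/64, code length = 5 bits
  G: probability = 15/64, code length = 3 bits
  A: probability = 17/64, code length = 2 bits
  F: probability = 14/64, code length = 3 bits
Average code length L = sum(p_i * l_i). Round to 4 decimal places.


Weighted contributions p_i * l_i:
  B: (11/64) * 5 = 55/64
  C: (3/64) * 5 = 15/64
  D: (4/64) * 5 = 20/64
  G: (15/64) * 3 = 45/64
  A: (17/64) * 2 = 34/64
  F: (14/64) * 3 = 42/64
Sum = (55 + 15 + 20 + 45 + 34 + 42)/64 = 211/64

L = 211/64 = 3.2969 bits/symbol


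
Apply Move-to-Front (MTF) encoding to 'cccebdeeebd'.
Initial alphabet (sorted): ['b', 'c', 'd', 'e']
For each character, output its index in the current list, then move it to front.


MTF encoding:
'c': index 1 in ['b', 'c', 'd', 'e'] -> ['c', 'b', 'd', 'e']
'c': index 0 in ['c', 'b', 'd', 'e'] -> ['c', 'b', 'd', 'e']
'c': index 0 in ['c', 'b', 'd', 'e'] -> ['c', 'b', 'd', 'e']
'e': index 3 in ['c', 'b', 'd', 'e'] -> ['e', 'c', 'b', 'd']
'b': index 2 in ['e', 'c', 'b', 'd'] -> ['b', 'e', 'c', 'd']
'd': index 3 in ['b', 'e', 'c', 'd'] -> ['d', 'b', 'e', 'c']
'e': index 2 in ['d', 'b', 'e', 'c'] -> ['e', 'd', 'b', 'c']
'e': index 0 in ['e', 'd', 'b', 'c'] -> ['e', 'd', 'b', 'c']
'e': index 0 in ['e', 'd', 'b', 'c'] -> ['e', 'd', 'b', 'c']
'b': index 2 in ['e', 'd', 'b', 'c'] -> ['b', 'e', 'd', 'c']
'd': index 2 in ['b', 'e', 'd', 'c'] -> ['d', 'b', 'e', 'c']


Output: [1, 0, 0, 3, 2, 3, 2, 0, 0, 2, 2]


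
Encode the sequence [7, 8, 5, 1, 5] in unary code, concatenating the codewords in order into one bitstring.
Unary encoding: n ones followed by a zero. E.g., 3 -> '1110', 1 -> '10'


Encode each number as n ones followed by a terminating 0:
  7 -> 11111110 (8 bits)
  8 -> 111111110 (9 bits)
  5 -> 111110 (6 bits)
  1 -> 10 (2 bits)
  5 -> 111110 (6 bits)
Total length = 8 + 9 + 6 + 2 + 6 = 31 bits.

Unary([7, 8, 5, 1, 5]) = 1111111011111111011111010111110 (31 bits)


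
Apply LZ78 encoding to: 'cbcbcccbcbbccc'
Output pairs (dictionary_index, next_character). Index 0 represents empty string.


LZ78 encoding steps:
Dictionary: {0: ''}
Step 1: w='' (idx 0), next='c' -> output (0, 'c'), add 'c' as idx 1
Step 2: w='' (idx 0), next='b' -> output (0, 'b'), add 'b' as idx 2
Step 3: w='c' (idx 1), next='b' -> output (1, 'b'), add 'cb' as idx 3
Step 4: w='c' (idx 1), next='c' -> output (1, 'c'), add 'cc' as idx 4
Step 5: w='cb' (idx 3), next='c' -> output (3, 'c'), add 'cbc' as idx 5
Step 6: w='b' (idx 2), next='b' -> output (2, 'b'), add 'bb' as idx 6
Step 7: w='cc' (idx 4), next='c' -> output (4, 'c'), add 'ccc' as idx 7


Encoded: [(0, 'c'), (0, 'b'), (1, 'b'), (1, 'c'), (3, 'c'), (2, 'b'), (4, 'c')]


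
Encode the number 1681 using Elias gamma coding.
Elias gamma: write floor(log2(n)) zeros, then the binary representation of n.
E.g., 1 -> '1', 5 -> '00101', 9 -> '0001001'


num_bits = floor(log2(1681)) + 1 = 11
leading_zeros = num_bits - 1 = 10
binary(1681) = 11010010001

Elias gamma(1681) = '0000000000' + '11010010001' = 000000000011010010001 (21 bits)


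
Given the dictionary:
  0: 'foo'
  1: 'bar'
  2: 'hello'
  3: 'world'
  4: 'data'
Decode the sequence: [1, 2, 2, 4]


Look up each index in the dictionary:
  1 -> 'bar'
  2 -> 'hello'
  2 -> 'hello'
  4 -> 'data'

Decoded: "bar hello hello data"


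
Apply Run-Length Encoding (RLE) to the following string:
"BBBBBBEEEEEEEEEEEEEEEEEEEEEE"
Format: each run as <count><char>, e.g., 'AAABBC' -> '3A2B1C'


Scanning runs left to right:
  i=0: run of 'B' x 6 -> '6B'
  i=6: run of 'E' x 22 -> '22E'

RLE = 6B22E


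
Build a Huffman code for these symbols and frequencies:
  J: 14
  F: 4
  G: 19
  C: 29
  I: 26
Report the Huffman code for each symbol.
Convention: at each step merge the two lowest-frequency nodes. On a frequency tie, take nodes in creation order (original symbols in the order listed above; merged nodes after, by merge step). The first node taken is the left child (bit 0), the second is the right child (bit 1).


Huffman tree construction:
Step 1: Merge F(4) + J(14) = 18
Step 2: Merge (F+J)(18) + G(19) = 37
Step 3: Merge I(26) + C(29) = 55
Step 4: Merge ((F+J)+G)(37) + (I+C)(55) = 92
Read each symbol's code off the tree from the root (left child = 0, right child = 1).

Codes:
  J: 001 (length 3)
  F: 000 (length 3)
  G: 01 (length 2)
  C: 11 (length 2)
  I: 10 (length 2)
Average code length: 202/92 = 2.1957 bits/symbol
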